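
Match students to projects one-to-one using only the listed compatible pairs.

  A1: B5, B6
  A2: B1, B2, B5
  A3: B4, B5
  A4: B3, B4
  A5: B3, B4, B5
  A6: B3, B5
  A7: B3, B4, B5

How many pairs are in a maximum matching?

5

Unit-capacity flow: source→left, listed edges, right→sink; max matching = max flow.
Augmenting path A1→B5 (+1); matched 1.
Augmenting path A2→B1 (+1); matched 2.
Augmenting path A3→B4 (+1); matched 3.
Augmenting path A4→B3 (+1); matched 4.
Augmenting path A5→B5→A1→B6 (+1); matched 5.
No augmenting path remains; maximum matching = 5.
König certificate: {A1, A2, B3, B4, B5} is a vertex cover of size 5 (every listed pair touches it), so no matching can be larger.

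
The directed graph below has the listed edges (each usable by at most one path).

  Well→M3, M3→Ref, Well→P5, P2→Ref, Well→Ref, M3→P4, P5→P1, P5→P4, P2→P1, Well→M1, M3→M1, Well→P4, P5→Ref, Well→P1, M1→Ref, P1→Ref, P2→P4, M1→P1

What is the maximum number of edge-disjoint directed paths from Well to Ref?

5

Assign every edge capacity 1; by Menger, the answer equals the max flow.
Path Well→Ref (+1); total 1.
Path Well→M3→Ref (+1); total 2.
Path Well→M1→Ref (+1); total 3.
Path Well→P5→Ref (+1); total 4.
Path Well→P1→Ref (+1); total 5.
No residual Well→Ref path; max flow = 5.
Certifying cut of size 5: {Well→M1, Well→M3, Well→P1, Well→P5, Well→Ref}.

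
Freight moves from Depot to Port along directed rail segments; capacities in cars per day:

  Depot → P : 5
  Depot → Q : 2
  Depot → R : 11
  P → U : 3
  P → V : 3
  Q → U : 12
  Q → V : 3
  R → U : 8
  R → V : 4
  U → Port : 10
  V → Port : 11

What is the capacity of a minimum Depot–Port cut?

18

Augment Depot→P→U→Port: bottleneck 3, flow now 3.
Augment Depot→P→V→Port: bottleneck 2, flow now 5.
Augment Depot→Q→U→Port: bottleneck 2, flow now 7.
Augment Depot→R→U→Port: bottleneck 5, flow now 12.
Augment Depot→R→V→Port: bottleneck 4, flow now 16.
Augment Depot→R→U→P→V→Port: bottleneck 1, flow now 17. (uses reverse residual edge)
Augment Depot→R→U→Q→V→Port: bottleneck 1, flow now 18. (uses reverse residual edge)
No augmenting path remains; maximum flow = 18.
By max-flow min-cut, the minimum cut capacity equals the max flow.
In the residual graph, reachable from Depot: {Depot}.
Min-cut edges: Depot→P (5), Depot→Q (2), Depot→R (11); capacity 5 + 2 + 11 = 18.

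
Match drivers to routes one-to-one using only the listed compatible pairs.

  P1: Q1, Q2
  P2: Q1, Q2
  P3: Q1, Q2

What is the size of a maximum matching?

2

Unit-capacity flow: source→left, listed edges, right→sink; max matching = max flow.
Augmenting path P1→Q1 (+1); matched 1.
Augmenting path P2→Q2 (+1); matched 2.
No augmenting path remains; maximum matching = 2.
König certificate: {Q1, Q2} is a vertex cover of size 2 (every listed pair touches it), so no matching can be larger.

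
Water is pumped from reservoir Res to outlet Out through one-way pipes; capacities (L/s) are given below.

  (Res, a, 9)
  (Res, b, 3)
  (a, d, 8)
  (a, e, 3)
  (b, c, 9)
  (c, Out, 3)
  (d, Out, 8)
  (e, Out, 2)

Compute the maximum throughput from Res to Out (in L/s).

12

Augment Res→a→d→Out: bottleneck 8, flow now 8.
Augment Res→a→e→Out: bottleneck 1, flow now 9.
Augment Res→b→c→Out: bottleneck 3, flow now 12.
No augmenting path remains; maximum flow = 12.
In the residual graph, reachable from Res: {Res}.
Min-cut edges: Res→a (9), Res→b (3); capacity 9 + 3 = 12.
This cut is saturated, so no flow can exceed 12.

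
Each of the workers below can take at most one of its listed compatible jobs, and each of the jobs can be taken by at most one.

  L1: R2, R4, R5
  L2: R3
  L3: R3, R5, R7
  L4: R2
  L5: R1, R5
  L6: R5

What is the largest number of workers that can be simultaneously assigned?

Unit-capacity flow: source→left, listed edges, right→sink; max matching = max flow.
Augmenting path L1→R2 (+1); matched 1.
Augmenting path L2→R3 (+1); matched 2.
Augmenting path L3→R5 (+1); matched 3.
Augmenting path L5→R1 (+1); matched 4.
Augmenting path L4→R2→L1→R4 (+1); matched 5.
Augmenting path L6→R5→L3→R7 (+1); matched 6.
No augmenting path remains; maximum matching = 6.
König certificate: {L1, L2, L3, L4, L5, L6} is a vertex cover of size 6 (every listed pair touches it), so no matching can be larger.

6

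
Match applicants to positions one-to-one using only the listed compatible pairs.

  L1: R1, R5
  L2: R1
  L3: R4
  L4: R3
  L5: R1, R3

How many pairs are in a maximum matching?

4

Unit-capacity flow: source→left, listed edges, right→sink; max matching = max flow.
Augmenting path L1→R1 (+1); matched 1.
Augmenting path L3→R4 (+1); matched 2.
Augmenting path L4→R3 (+1); matched 3.
Augmenting path L2→R1→L1→R5 (+1); matched 4.
No augmenting path remains; maximum matching = 4.
König certificate: {L1, L3, R1, R3} is a vertex cover of size 4 (every listed pair touches it), so no matching can be larger.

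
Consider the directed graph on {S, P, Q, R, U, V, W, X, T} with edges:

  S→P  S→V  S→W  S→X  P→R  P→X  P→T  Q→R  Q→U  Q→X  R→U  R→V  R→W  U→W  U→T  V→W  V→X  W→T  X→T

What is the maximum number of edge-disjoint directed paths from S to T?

3

Assign every edge capacity 1; by Menger, the answer equals the max flow.
Path S→P→T (+1); total 1.
Path S→W→T (+1); total 2.
Path S→X→T (+1); total 3.
No residual S→T path; max flow = 3.
Certifying cut of size 3: {S→P, W→T, X→T}.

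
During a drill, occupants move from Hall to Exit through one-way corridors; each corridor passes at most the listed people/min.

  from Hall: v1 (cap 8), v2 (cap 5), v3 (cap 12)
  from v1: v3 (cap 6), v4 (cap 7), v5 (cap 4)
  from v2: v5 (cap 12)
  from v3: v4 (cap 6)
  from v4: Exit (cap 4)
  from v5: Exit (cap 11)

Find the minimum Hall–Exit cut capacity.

13

Augment Hall→v1→v4→Exit: bottleneck 4, flow now 4.
Augment Hall→v1→v5→Exit: bottleneck 4, flow now 8.
Augment Hall→v2→v5→Exit: bottleneck 5, flow now 13.
No augmenting path remains; maximum flow = 13.
By max-flow min-cut, the minimum cut capacity equals the max flow.
In the residual graph, reachable from Hall: {Hall, v1, v3, v4}.
Min-cut edges: Hall→v2 (5), v1→v5 (4), v4→Exit (4); capacity 5 + 4 + 4 = 13.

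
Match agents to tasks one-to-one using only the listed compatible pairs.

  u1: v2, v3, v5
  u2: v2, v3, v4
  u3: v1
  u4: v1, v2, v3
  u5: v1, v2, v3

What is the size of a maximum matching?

Unit-capacity flow: source→left, listed edges, right→sink; max matching = max flow.
Augmenting path u1→v2 (+1); matched 1.
Augmenting path u2→v3 (+1); matched 2.
Augmenting path u3→v1 (+1); matched 3.
Augmenting path u4→v2→u1→v5 (+1); matched 4.
Augmenting path u5→v3→u2→v4 (+1); matched 5.
No augmenting path remains; maximum matching = 5.
König certificate: {u1, u2, u3, u4, u5} is a vertex cover of size 5 (every listed pair touches it), so no matching can be larger.

5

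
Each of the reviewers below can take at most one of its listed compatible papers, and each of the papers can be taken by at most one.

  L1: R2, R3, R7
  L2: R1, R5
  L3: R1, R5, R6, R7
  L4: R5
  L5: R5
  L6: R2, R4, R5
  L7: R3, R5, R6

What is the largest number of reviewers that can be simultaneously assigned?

6

Unit-capacity flow: source→left, listed edges, right→sink; max matching = max flow.
Augmenting path L1→R2 (+1); matched 1.
Augmenting path L2→R1 (+1); matched 2.
Augmenting path L3→R5 (+1); matched 3.
Augmenting path L6→R4 (+1); matched 4.
Augmenting path L7→R3 (+1); matched 5.
Augmenting path L4→R5→L3→R6 (+1); matched 6.
No augmenting path remains; maximum matching = 6.
König certificate: {L1, L2, L3, L6, L7, R5} is a vertex cover of size 6 (every listed pair touches it), so no matching can be larger.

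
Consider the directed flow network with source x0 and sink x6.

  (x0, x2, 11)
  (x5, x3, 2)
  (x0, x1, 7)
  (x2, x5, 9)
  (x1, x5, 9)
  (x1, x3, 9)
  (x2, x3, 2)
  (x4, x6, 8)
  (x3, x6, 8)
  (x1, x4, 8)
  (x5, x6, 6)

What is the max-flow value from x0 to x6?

17

Augment x0→x1→x3→x6: bottleneck 7, flow now 7.
Augment x0→x2→x3→x6: bottleneck 1, flow now 8.
Augment x0→x2→x5→x6: bottleneck 6, flow now 14.
Augment x0→x2→x3→x1→x4→x6: bottleneck 1, flow now 15. (uses reverse residual edge)
Augment x0→x2→x5→x3→x1→x4→x6: bottleneck 2, flow now 17. (uses reverse residual edge)
No augmenting path remains; maximum flow = 17.
In the residual graph, reachable from x0: {x0, x2, x5}.
Min-cut edges: x0→x1 (7), x2→x3 (2), x5→x3 (2), x5→x6 (6); capacity 7 + 2 + 2 + 6 = 17.
This cut is saturated, so no flow can exceed 17.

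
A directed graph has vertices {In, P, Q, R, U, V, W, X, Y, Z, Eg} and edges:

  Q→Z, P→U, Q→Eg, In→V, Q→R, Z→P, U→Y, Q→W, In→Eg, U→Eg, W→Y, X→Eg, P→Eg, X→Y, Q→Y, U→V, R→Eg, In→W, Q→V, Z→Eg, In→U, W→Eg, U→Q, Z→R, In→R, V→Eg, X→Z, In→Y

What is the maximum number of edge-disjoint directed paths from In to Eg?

Assign every edge capacity 1; by Menger, the answer equals the max flow.
Path In→Eg (+1); total 1.
Path In→R→Eg (+1); total 2.
Path In→U→Eg (+1); total 3.
Path In→V→Eg (+1); total 4.
Path In→W→Eg (+1); total 5.
No residual In→Eg path; max flow = 5.
Certifying cut of size 5: {In→Eg, In→R, In→U, In→V, In→W}.

5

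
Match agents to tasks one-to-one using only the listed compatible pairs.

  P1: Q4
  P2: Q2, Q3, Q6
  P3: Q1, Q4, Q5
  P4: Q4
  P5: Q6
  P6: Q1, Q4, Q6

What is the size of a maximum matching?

Unit-capacity flow: source→left, listed edges, right→sink; max matching = max flow.
Augmenting path P1→Q4 (+1); matched 1.
Augmenting path P2→Q2 (+1); matched 2.
Augmenting path P3→Q1 (+1); matched 3.
Augmenting path P5→Q6 (+1); matched 4.
Augmenting path P6→Q1→P3→Q5 (+1); matched 5.
No augmenting path remains; maximum matching = 5.
König certificate: {P2, P3, P5, P6, Q4} is a vertex cover of size 5 (every listed pair touches it), so no matching can be larger.

5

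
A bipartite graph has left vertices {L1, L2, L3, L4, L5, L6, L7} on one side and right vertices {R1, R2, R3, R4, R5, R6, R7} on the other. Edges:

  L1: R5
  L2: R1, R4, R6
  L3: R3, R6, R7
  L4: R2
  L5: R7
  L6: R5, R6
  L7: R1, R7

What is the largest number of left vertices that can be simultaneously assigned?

7

Unit-capacity flow: source→left, listed edges, right→sink; max matching = max flow.
Augmenting path L1→R5 (+1); matched 1.
Augmenting path L2→R1 (+1); matched 2.
Augmenting path L3→R3 (+1); matched 3.
Augmenting path L4→R2 (+1); matched 4.
Augmenting path L5→R7 (+1); matched 5.
Augmenting path L6→R6 (+1); matched 6.
Augmenting path L7→R1→L2→R4 (+1); matched 7.
No augmenting path remains; maximum matching = 7.
König certificate: {L1, L2, L3, L4, L5, L6, L7} is a vertex cover of size 7 (every listed pair touches it), so no matching can be larger.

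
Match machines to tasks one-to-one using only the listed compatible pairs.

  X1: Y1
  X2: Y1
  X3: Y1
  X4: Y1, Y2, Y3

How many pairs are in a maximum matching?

2

Unit-capacity flow: source→left, listed edges, right→sink; max matching = max flow.
Augmenting path X1→Y1 (+1); matched 1.
Augmenting path X4→Y2 (+1); matched 2.
No augmenting path remains; maximum matching = 2.
König certificate: {X4, Y1} is a vertex cover of size 2 (every listed pair touches it), so no matching can be larger.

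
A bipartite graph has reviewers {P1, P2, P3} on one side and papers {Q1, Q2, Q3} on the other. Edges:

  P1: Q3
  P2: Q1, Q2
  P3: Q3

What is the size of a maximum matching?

2

Unit-capacity flow: source→left, listed edges, right→sink; max matching = max flow.
Augmenting path P1→Q3 (+1); matched 1.
Augmenting path P2→Q1 (+1); matched 2.
No augmenting path remains; maximum matching = 2.
König certificate: {P2, Q3} is a vertex cover of size 2 (every listed pair touches it), so no matching can be larger.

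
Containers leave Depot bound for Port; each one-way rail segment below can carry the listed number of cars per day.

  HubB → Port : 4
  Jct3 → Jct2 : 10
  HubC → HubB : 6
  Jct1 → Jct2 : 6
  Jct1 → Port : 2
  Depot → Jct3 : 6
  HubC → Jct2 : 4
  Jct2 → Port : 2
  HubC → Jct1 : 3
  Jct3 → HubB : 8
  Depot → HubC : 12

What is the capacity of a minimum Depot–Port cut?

8

Augment Depot→Jct3→Jct2→Port: bottleneck 2, flow now 2.
Augment Depot→Jct3→HubB→Port: bottleneck 4, flow now 6.
Augment Depot→HubC→Jct1→Port: bottleneck 2, flow now 8.
No augmenting path remains; maximum flow = 8.
By max-flow min-cut, the minimum cut capacity equals the max flow.
In the residual graph, reachable from Depot: {Depot, Jct3, HubC, Jct2, HubB, Jct1}.
Min-cut edges: Jct2→Port (2), HubB→Port (4), Jct1→Port (2); capacity 2 + 4 + 2 = 8.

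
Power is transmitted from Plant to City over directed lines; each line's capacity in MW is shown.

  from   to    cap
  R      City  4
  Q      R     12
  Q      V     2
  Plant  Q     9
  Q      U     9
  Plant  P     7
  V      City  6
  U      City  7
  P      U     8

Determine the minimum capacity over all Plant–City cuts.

Augment Plant→P→U→City: bottleneck 7, flow now 7.
Augment Plant→Q→R→City: bottleneck 4, flow now 11.
Augment Plant→Q→V→City: bottleneck 2, flow now 13.
No augmenting path remains; maximum flow = 13.
By max-flow min-cut, the minimum cut capacity equals the max flow.
In the residual graph, reachable from Plant: {Plant, P, Q, R, U}.
Min-cut edges: Q→V (2), R→City (4), U→City (7); capacity 2 + 4 + 7 = 13.

13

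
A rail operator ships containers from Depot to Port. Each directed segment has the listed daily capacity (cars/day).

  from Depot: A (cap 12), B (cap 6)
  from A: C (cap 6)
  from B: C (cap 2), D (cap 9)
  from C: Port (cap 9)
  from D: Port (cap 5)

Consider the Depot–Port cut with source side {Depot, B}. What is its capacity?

Edges leaving {Depot, B}: Depot→A (12), B→C (2), B→D (9).
Cut capacity = 12 + 2 + 9 = 23.

23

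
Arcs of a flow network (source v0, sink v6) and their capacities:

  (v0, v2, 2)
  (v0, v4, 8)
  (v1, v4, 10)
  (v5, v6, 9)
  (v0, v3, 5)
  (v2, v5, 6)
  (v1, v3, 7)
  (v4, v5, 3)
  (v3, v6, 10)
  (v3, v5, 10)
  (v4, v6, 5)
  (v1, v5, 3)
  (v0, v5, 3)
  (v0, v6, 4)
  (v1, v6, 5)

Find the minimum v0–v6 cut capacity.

22

Augment v0→v6: bottleneck 4, flow now 4.
Augment v0→v3→v6: bottleneck 5, flow now 9.
Augment v0→v4→v6: bottleneck 5, flow now 14.
Augment v0→v5→v6: bottleneck 3, flow now 17.
Augment v0→v2→v5→v6: bottleneck 2, flow now 19.
Augment v0→v4→v5→v6: bottleneck 3, flow now 22.
No augmenting path remains; maximum flow = 22.
By max-flow min-cut, the minimum cut capacity equals the max flow.
In the residual graph, reachable from v0: {v0}.
Min-cut edges: v0→v2 (2), v0→v3 (5), v0→v4 (8), v0→v5 (3), v0→v6 (4); capacity 2 + 5 + 8 + 3 + 4 = 22.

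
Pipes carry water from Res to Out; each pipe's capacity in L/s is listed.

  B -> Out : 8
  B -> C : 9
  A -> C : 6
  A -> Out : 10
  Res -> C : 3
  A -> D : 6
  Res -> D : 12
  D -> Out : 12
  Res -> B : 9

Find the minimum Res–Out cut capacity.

20

Augment Res→B→Out: bottleneck 8, flow now 8.
Augment Res→D→Out: bottleneck 12, flow now 20.
No augmenting path remains; maximum flow = 20.
By max-flow min-cut, the minimum cut capacity equals the max flow.
In the residual graph, reachable from Res: {Res, B, C}.
Min-cut edges: Res→D (12), B→Out (8); capacity 12 + 8 = 20.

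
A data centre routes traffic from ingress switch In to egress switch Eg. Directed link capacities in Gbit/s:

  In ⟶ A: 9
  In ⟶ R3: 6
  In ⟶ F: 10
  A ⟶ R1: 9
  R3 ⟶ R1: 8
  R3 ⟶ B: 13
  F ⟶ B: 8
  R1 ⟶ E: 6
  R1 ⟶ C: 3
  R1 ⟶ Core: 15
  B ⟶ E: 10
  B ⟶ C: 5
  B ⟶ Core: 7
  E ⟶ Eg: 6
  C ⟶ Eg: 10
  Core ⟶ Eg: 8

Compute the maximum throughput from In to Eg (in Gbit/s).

Augment In→A→R1→E→Eg: bottleneck 6, flow now 6.
Augment In→A→R1→C→Eg: bottleneck 3, flow now 9.
Augment In→R3→R1→Core→Eg: bottleneck 6, flow now 15.
Augment In→F→B→C→Eg: bottleneck 5, flow now 20.
Augment In→F→B→Core→Eg: bottleneck 2, flow now 22.
No augmenting path remains; maximum flow = 22.
In the residual graph, reachable from In: {In, A, R3, F, R1, B, E, Core}.
Min-cut edges: R1→C (3), B→C (5), E→Eg (6), Core→Eg (8); capacity 3 + 5 + 6 + 8 = 22.
This cut is saturated, so no flow can exceed 22.

22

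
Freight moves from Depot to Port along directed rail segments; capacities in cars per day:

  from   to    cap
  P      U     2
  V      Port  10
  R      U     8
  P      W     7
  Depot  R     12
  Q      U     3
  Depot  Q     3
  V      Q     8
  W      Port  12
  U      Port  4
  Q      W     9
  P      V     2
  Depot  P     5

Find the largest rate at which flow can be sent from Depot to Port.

Augment Depot→P→U→Port: bottleneck 2, flow now 2.
Augment Depot→P→V→Port: bottleneck 2, flow now 4.
Augment Depot→P→W→Port: bottleneck 1, flow now 5.
Augment Depot→Q→U→Port: bottleneck 2, flow now 7.
Augment Depot→Q→W→Port: bottleneck 1, flow now 8.
Augment Depot→R→U→P→W→Port: bottleneck 2, flow now 10. (uses reverse residual edge)
Augment Depot→R→U→Q→W→Port: bottleneck 2, flow now 12. (uses reverse residual edge)
No augmenting path remains; maximum flow = 12.
In the residual graph, reachable from Depot: {Depot, R, U}.
Min-cut edges: Depot→P (5), Depot→Q (3), U→Port (4); capacity 5 + 3 + 4 = 12.
This cut is saturated, so no flow can exceed 12.

12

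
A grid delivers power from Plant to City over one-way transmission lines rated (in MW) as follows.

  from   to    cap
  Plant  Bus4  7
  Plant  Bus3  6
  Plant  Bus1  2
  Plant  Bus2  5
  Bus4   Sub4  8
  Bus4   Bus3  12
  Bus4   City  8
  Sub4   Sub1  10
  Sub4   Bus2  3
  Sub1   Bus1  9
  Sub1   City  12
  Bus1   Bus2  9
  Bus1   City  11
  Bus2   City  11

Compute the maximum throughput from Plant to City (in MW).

14

Augment Plant→Bus4→City: bottleneck 7, flow now 7.
Augment Plant→Bus1→City: bottleneck 2, flow now 9.
Augment Plant→Bus2→City: bottleneck 5, flow now 14.
No augmenting path remains; maximum flow = 14.
In the residual graph, reachable from Plant: {Plant, Bus3}.
Min-cut edges: Plant→Bus4 (7), Plant→Bus1 (2), Plant→Bus2 (5); capacity 7 + 2 + 5 = 14.
This cut is saturated, so no flow can exceed 14.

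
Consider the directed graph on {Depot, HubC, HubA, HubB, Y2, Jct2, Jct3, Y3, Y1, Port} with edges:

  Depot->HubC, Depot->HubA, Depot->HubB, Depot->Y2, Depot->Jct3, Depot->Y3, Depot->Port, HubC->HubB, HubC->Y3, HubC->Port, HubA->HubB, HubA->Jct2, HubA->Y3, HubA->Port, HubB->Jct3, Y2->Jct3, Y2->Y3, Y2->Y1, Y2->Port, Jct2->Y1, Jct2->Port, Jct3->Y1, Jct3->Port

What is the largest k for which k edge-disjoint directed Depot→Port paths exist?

5

Assign every edge capacity 1; by Menger, the answer equals the max flow.
Path Depot→Port (+1); total 1.
Path Depot→HubC→Port (+1); total 2.
Path Depot→HubA→Port (+1); total 3.
Path Depot→Y2→Port (+1); total 4.
Path Depot→Jct3→Port (+1); total 5.
No residual Depot→Port path; max flow = 5.
Certifying cut of size 5: {Depot→HubA, Depot→HubC, Depot→Port, Depot→Y2, Jct3→Port}.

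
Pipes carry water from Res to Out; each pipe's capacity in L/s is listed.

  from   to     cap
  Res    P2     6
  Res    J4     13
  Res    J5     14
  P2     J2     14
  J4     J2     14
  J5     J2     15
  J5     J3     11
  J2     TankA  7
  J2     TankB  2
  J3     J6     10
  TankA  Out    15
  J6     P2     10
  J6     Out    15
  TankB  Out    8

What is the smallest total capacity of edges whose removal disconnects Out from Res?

19

Augment Res→P2→J2→TankA→Out: bottleneck 6, flow now 6.
Augment Res→J4→J2→TankA→Out: bottleneck 1, flow now 7.
Augment Res→J4→J2→TankB→Out: bottleneck 2, flow now 9.
Augment Res→J5→J3→J6→Out: bottleneck 10, flow now 19.
No augmenting path remains; maximum flow = 19.
By max-flow min-cut, the minimum cut capacity equals the max flow.
In the residual graph, reachable from Res: {Res, P2, J4, J5, J2, J3}.
Min-cut edges: J2→TankA (7), J2→TankB (2), J3→J6 (10); capacity 7 + 2 + 10 = 19.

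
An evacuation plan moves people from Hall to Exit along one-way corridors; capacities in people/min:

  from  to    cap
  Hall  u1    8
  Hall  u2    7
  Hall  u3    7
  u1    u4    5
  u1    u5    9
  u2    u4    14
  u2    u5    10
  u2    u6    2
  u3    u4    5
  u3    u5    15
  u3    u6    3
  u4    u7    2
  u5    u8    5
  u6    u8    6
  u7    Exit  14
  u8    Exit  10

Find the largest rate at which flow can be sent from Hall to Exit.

12

Augment Hall→u1→u4→u7→Exit: bottleneck 2, flow now 2.
Augment Hall→u1→u5→u8→Exit: bottleneck 5, flow now 7.
Augment Hall→u2→u6→u8→Exit: bottleneck 2, flow now 9.
Augment Hall→u3→u6→u8→Exit: bottleneck 3, flow now 12.
No augmenting path remains; maximum flow = 12.
In the residual graph, reachable from Hall: {Hall, u1, u2, u3, u4, u5}.
Min-cut edges: u2→u6 (2), u3→u6 (3), u4→u7 (2), u5→u8 (5); capacity 2 + 3 + 2 + 5 = 12.
This cut is saturated, so no flow can exceed 12.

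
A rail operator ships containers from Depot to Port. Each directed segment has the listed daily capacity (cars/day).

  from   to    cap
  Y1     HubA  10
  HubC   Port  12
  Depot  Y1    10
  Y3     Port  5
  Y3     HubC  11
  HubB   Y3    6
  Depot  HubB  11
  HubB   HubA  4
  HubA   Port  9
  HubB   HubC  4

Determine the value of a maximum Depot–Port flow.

19

Augment Depot→Y1→HubA→Port: bottleneck 9, flow now 9.
Augment Depot→HubB→HubC→Port: bottleneck 4, flow now 13.
Augment Depot→HubB→Y3→Port: bottleneck 5, flow now 18.
Augment Depot→HubB→Y3→HubC→Port: bottleneck 1, flow now 19.
No augmenting path remains; maximum flow = 19.
In the residual graph, reachable from Depot: {Depot, Y1, HubB, HubA}.
Min-cut edges: HubB→HubC (4), HubB→Y3 (6), HubA→Port (9); capacity 4 + 6 + 9 = 19.
This cut is saturated, so no flow can exceed 19.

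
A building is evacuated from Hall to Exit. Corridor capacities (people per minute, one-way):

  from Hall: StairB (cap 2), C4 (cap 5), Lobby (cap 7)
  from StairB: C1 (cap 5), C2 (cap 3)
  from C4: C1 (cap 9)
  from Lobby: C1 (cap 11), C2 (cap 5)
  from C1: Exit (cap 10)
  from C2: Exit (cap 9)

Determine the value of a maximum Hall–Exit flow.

14

Augment Hall→StairB→C1→Exit: bottleneck 2, flow now 2.
Augment Hall→C4→C1→Exit: bottleneck 5, flow now 7.
Augment Hall→Lobby→C1→Exit: bottleneck 3, flow now 10.
Augment Hall→Lobby→C2→Exit: bottleneck 4, flow now 14.
No augmenting path remains; maximum flow = 14.
In the residual graph, reachable from Hall: {Hall}.
Min-cut edges: Hall→StairB (2), Hall→C4 (5), Hall→Lobby (7); capacity 2 + 5 + 7 = 14.
This cut is saturated, so no flow can exceed 14.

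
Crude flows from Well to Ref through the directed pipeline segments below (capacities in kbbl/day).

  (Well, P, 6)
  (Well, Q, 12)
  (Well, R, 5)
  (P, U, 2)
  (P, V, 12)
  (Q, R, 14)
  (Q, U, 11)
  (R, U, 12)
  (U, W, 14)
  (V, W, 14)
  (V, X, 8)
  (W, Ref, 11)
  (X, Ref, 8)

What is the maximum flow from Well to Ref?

17

Augment Well→P→U→W→Ref: bottleneck 2, flow now 2.
Augment Well→P→V→W→Ref: bottleneck 4, flow now 6.
Augment Well→Q→U→W→Ref: bottleneck 5, flow now 11.
Augment Well→Q→U→P→V→X→Ref: bottleneck 2, flow now 13. (uses reverse residual edge)
Augment Well→Q→U→W→V→X→Ref: bottleneck 4, flow now 17. (uses reverse residual edge)
No augmenting path remains; maximum flow = 17.
In the residual graph, reachable from Well: {Well, Q, R, U, W}.
Min-cut edges: Well→P (6), W→Ref (11); capacity 6 + 11 = 17.
This cut is saturated, so no flow can exceed 17.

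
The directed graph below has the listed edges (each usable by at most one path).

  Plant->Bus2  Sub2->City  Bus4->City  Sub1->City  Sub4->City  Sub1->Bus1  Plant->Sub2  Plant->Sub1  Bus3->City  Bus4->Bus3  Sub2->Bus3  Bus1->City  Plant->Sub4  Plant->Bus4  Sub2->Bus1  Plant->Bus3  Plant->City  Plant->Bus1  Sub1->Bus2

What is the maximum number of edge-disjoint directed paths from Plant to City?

Assign every edge capacity 1; by Menger, the answer equals the max flow.
Path Plant→City (+1); total 1.
Path Plant→Sub1→City (+1); total 2.
Path Plant→Bus4→City (+1); total 3.
Path Plant→Sub2→City (+1); total 4.
Path Plant→Bus1→City (+1); total 5.
Path Plant→Sub4→City (+1); total 6.
Path Plant→Bus3→City (+1); total 7.
No residual Plant→City path; max flow = 7.
Certifying cut of size 7: {Plant→Bus1, Plant→Bus3, Plant→Bus4, Plant→City, Plant→Sub1, Plant→Sub2, Plant→Sub4}.

7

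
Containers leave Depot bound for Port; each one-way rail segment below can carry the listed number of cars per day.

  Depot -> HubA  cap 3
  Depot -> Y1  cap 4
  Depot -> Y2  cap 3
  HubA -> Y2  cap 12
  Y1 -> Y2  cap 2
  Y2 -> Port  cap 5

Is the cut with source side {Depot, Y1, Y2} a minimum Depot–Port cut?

Given cut capacity: 3 + 5 = 8.
Augment Depot→Y2→Port: bottleneck 3, flow now 3.
Augment Depot→HubA→Y2→Port: bottleneck 2, flow now 5.
No augmenting path remains; maximum flow = 5.
In the residual graph, reachable from Depot: {Depot, HubA, Y1, Y2}.
Min-cut edges: Y2→Port (5); capacity 5 = 5.
Cut capacity 8 exceeds the max flow 5, so it is not minimum.

No — its capacity is 8, but the minimum cut has capacity 5.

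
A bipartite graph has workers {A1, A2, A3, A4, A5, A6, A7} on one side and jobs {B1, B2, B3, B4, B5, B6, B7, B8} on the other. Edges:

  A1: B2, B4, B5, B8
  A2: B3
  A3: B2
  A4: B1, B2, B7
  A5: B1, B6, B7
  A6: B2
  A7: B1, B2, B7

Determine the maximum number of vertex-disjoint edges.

Unit-capacity flow: source→left, listed edges, right→sink; max matching = max flow.
Augmenting path A1→B2 (+1); matched 1.
Augmenting path A2→B3 (+1); matched 2.
Augmenting path A4→B1 (+1); matched 3.
Augmenting path A5→B6 (+1); matched 4.
Augmenting path A7→B7 (+1); matched 5.
Augmenting path A3→B2→A1→B4 (+1); matched 6.
No augmenting path remains; maximum matching = 6.
König certificate: {A1, A2, A4, A5, A7, B2} is a vertex cover of size 6 (every listed pair touches it), so no matching can be larger.

6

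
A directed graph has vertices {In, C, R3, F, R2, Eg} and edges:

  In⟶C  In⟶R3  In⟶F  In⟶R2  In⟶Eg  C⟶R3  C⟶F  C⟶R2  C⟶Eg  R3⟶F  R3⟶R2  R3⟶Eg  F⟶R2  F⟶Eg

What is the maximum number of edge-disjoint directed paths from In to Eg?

Assign every edge capacity 1; by Menger, the answer equals the max flow.
Path In→Eg (+1); total 1.
Path In→C→Eg (+1); total 2.
Path In→R3→Eg (+1); total 3.
Path In→F→Eg (+1); total 4.
No residual In→Eg path; max flow = 4.
Certifying cut of size 4: {In→C, In→Eg, In→F, In→R3}.

4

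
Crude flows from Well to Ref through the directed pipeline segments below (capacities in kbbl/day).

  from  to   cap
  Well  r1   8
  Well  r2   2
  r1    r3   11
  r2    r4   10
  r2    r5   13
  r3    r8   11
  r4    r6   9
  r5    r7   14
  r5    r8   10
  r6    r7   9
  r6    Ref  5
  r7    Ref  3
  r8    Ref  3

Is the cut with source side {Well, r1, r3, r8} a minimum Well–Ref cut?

Given cut capacity: 2 + 3 = 5.
Augment Well→r1→r3→r8→Ref: bottleneck 3, flow now 3.
Augment Well→r2→r4→r6→Ref: bottleneck 2, flow now 5.
No augmenting path remains; maximum flow = 5.
Cut capacity 5 equals the max flow, so it is a minimum cut.

Yes — it is a minimum cut (capacity 5).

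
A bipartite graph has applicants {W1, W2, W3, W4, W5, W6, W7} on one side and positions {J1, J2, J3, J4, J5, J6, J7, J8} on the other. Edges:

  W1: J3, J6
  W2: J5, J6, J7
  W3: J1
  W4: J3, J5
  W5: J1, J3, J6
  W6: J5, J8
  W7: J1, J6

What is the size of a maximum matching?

Unit-capacity flow: source→left, listed edges, right→sink; max matching = max flow.
Augmenting path W1→J3 (+1); matched 1.
Augmenting path W2→J5 (+1); matched 2.
Augmenting path W3→J1 (+1); matched 3.
Augmenting path W5→J6 (+1); matched 4.
Augmenting path W6→J8 (+1); matched 5.
Augmenting path W4→J5→W2→J7 (+1); matched 6.
No augmenting path remains; maximum matching = 6.
König certificate: {W2, W4, W6, J1, J3, J6} is a vertex cover of size 6 (every listed pair touches it), so no matching can be larger.

6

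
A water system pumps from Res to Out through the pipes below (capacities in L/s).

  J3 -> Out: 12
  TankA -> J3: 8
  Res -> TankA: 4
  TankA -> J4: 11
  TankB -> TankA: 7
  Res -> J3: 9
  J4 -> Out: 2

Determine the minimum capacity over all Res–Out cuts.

13

Augment Res→J3→Out: bottleneck 9, flow now 9.
Augment Res→TankA→J4→Out: bottleneck 2, flow now 11.
Augment Res→TankA→J3→Out: bottleneck 2, flow now 13.
No augmenting path remains; maximum flow = 13.
By max-flow min-cut, the minimum cut capacity equals the max flow.
In the residual graph, reachable from Res: {Res}.
Min-cut edges: Res→TankA (4), Res→J3 (9); capacity 4 + 9 = 13.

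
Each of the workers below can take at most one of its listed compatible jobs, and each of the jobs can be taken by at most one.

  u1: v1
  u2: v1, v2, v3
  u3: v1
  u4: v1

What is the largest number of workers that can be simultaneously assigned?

2

Unit-capacity flow: source→left, listed edges, right→sink; max matching = max flow.
Augmenting path u1→v1 (+1); matched 1.
Augmenting path u2→v2 (+1); matched 2.
No augmenting path remains; maximum matching = 2.
König certificate: {u2, v1} is a vertex cover of size 2 (every listed pair touches it), so no matching can be larger.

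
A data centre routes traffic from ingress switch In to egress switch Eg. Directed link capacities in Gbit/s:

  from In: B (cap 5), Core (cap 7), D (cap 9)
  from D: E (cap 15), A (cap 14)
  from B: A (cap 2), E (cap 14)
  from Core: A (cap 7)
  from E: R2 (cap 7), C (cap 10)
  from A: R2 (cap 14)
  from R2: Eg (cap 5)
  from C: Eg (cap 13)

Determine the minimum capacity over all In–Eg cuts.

15

Augment In→D→E→R2→Eg: bottleneck 5, flow now 5.
Augment In→D→E→C→Eg: bottleneck 4, flow now 9.
Augment In→B→E→C→Eg: bottleneck 5, flow now 14.
Augment In→Core→A→R2→E→C→Eg: bottleneck 1, flow now 15. (uses reverse residual edge)
No augmenting path remains; maximum flow = 15.
By max-flow min-cut, the minimum cut capacity equals the max flow.
In the residual graph, reachable from In: {In, D, B, Core, E, A, R2}.
Min-cut edges: E→C (10), R2→Eg (5); capacity 10 + 5 = 15.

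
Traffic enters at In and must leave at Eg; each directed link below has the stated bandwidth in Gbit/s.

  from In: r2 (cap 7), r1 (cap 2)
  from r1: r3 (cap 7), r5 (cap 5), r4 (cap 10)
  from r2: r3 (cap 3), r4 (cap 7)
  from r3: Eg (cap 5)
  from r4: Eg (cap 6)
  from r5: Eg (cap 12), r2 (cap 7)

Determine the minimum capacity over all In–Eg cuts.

9

Augment In→r1→r3→Eg: bottleneck 2, flow now 2.
Augment In→r2→r3→Eg: bottleneck 3, flow now 5.
Augment In→r2→r4→Eg: bottleneck 4, flow now 9.
No augmenting path remains; maximum flow = 9.
By max-flow min-cut, the minimum cut capacity equals the max flow.
In the residual graph, reachable from In: {In}.
Min-cut edges: In→r1 (2), In→r2 (7); capacity 2 + 7 = 9.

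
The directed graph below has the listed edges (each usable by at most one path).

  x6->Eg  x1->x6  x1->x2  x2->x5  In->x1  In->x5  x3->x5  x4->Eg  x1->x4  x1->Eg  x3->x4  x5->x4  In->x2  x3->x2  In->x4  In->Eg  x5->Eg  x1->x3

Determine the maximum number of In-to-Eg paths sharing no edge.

Assign every edge capacity 1; by Menger, the answer equals the max flow.
Path In→Eg (+1); total 1.
Path In→x1→Eg (+1); total 2.
Path In→x4→Eg (+1); total 3.
Path In→x5→Eg (+1); total 4.
No residual In→Eg path; max flow = 4.
Certifying cut of size 4: {In→Eg, In→x1, x4→Eg, x5→Eg}.

4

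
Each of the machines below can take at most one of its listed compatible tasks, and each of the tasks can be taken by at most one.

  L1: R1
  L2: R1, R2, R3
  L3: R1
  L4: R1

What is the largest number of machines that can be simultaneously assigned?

2

Unit-capacity flow: source→left, listed edges, right→sink; max matching = max flow.
Augmenting path L1→R1 (+1); matched 1.
Augmenting path L2→R2 (+1); matched 2.
No augmenting path remains; maximum matching = 2.
König certificate: {L2, R1} is a vertex cover of size 2 (every listed pair touches it), so no matching can be larger.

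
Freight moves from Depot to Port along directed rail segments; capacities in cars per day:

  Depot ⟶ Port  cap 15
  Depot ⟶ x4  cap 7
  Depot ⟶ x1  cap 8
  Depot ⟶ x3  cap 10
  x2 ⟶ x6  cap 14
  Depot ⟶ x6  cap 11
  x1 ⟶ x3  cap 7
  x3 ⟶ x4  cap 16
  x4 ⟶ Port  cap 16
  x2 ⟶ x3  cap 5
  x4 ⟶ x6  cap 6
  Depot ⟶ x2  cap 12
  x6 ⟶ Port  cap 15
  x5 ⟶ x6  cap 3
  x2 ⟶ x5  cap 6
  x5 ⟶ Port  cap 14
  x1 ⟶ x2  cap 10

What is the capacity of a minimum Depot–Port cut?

52

Augment Depot→Port: bottleneck 15, flow now 15.
Augment Depot→x4→Port: bottleneck 7, flow now 22.
Augment Depot→x6→Port: bottleneck 11, flow now 33.
Augment Depot→x2→x5→Port: bottleneck 6, flow now 39.
Augment Depot→x2→x6→Port: bottleneck 4, flow now 43.
Augment Depot→x3→x4→Port: bottleneck 9, flow now 52.
No augmenting path remains; maximum flow = 52.
By max-flow min-cut, the minimum cut capacity equals the max flow.
In the residual graph, reachable from Depot: {Depot, x1, x2, x3, x4, x6}.
Min-cut edges: Depot→Port (15), x2→x5 (6), x4→Port (16), x6→Port (15); capacity 15 + 6 + 16 + 15 = 52.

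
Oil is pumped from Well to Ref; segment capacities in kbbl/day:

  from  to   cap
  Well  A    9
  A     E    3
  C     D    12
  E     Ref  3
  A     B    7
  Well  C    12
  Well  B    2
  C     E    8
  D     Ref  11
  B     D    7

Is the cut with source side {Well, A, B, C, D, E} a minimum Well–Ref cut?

Given cut capacity: 11 + 3 = 14.
Augment Well→A→E→Ref: bottleneck 3, flow now 3.
Augment Well→B→D→Ref: bottleneck 2, flow now 5.
Augment Well→C→D→Ref: bottleneck 9, flow now 14.
No augmenting path remains; maximum flow = 14.
Cut capacity 14 equals the max flow, so it is a minimum cut.

Yes — it is a minimum cut (capacity 14).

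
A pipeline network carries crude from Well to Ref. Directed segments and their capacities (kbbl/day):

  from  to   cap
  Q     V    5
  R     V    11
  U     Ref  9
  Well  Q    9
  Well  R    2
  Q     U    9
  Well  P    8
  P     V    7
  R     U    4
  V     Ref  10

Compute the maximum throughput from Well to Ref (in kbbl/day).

18

Augment Well→P→V→Ref: bottleneck 7, flow now 7.
Augment Well→Q→U→Ref: bottleneck 9, flow now 16.
Augment Well→R→V→Ref: bottleneck 2, flow now 18.
No augmenting path remains; maximum flow = 18.
In the residual graph, reachable from Well: {Well, P}.
Min-cut edges: Well→Q (9), Well→R (2), P→V (7); capacity 9 + 2 + 7 = 18.
This cut is saturated, so no flow can exceed 18.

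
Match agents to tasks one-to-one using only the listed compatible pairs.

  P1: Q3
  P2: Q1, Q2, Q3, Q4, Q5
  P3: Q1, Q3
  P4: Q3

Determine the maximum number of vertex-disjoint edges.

3

Unit-capacity flow: source→left, listed edges, right→sink; max matching = max flow.
Augmenting path P1→Q3 (+1); matched 1.
Augmenting path P2→Q1 (+1); matched 2.
Augmenting path P3→Q1→P2→Q2 (+1); matched 3.
No augmenting path remains; maximum matching = 3.
König certificate: {P2, P3, Q3} is a vertex cover of size 3 (every listed pair touches it), so no matching can be larger.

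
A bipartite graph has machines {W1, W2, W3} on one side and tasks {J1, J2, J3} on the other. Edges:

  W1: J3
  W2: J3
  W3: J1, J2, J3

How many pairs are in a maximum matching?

Unit-capacity flow: source→left, listed edges, right→sink; max matching = max flow.
Augmenting path W1→J3 (+1); matched 1.
Augmenting path W3→J1 (+1); matched 2.
No augmenting path remains; maximum matching = 2.
König certificate: {W3, J3} is a vertex cover of size 2 (every listed pair touches it), so no matching can be larger.

2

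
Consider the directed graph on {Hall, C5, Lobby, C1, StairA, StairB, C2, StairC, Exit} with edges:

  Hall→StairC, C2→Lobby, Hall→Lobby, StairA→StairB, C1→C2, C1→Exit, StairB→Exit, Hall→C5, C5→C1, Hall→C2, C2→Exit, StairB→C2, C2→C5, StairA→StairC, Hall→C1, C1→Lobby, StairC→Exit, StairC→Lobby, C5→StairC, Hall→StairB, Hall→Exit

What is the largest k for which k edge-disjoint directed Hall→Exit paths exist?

Assign every edge capacity 1; by Menger, the answer equals the max flow.
Path Hall→Exit (+1); total 1.
Path Hall→C1→Exit (+1); total 2.
Path Hall→StairB→Exit (+1); total 3.
Path Hall→C2→Exit (+1); total 4.
Path Hall→StairC→Exit (+1); total 5.
No residual Hall→Exit path; max flow = 5.
Certifying cut of size 5: {C1→Exit, C2→Exit, Hall→Exit, Hall→StairB, StairC→Exit}.

5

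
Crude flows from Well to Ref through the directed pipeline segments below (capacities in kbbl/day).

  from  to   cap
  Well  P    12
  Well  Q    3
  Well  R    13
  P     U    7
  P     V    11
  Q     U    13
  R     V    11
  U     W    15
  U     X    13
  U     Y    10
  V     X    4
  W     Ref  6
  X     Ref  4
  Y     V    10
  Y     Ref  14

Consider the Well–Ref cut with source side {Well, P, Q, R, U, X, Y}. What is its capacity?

65

Edges leaving {Well, P, Q, R, U, X, Y}: P→V (11), R→V (11), U→W (15), X→Ref (4), Y→V (10), Y→Ref (14).
Cut capacity = 11 + 11 + 15 + 4 + 10 + 14 = 65.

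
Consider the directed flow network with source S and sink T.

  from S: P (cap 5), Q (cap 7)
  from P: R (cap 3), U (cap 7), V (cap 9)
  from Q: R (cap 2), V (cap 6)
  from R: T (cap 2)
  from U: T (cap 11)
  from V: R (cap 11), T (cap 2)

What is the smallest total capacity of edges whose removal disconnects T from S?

Augment S→P→R→T: bottleneck 2, flow now 2.
Augment S→P→U→T: bottleneck 3, flow now 5.
Augment S→Q→V→T: bottleneck 2, flow now 7.
Augment S→Q→R→P→U→T: bottleneck 2, flow now 9. (uses reverse residual edge)
No augmenting path remains; maximum flow = 9.
By max-flow min-cut, the minimum cut capacity equals the max flow.
In the residual graph, reachable from S: {S, Q, R, V}.
Min-cut edges: S→P (5), R→T (2), V→T (2); capacity 5 + 2 + 2 = 9.

9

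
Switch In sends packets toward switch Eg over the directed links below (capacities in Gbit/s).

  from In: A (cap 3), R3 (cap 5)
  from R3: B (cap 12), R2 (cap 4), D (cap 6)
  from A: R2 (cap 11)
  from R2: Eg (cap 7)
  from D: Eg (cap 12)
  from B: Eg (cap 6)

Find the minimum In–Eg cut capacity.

Augment In→R3→R2→Eg: bottleneck 4, flow now 4.
Augment In→R3→D→Eg: bottleneck 1, flow now 5.
Augment In→A→R2→Eg: bottleneck 3, flow now 8.
No augmenting path remains; maximum flow = 8.
By max-flow min-cut, the minimum cut capacity equals the max flow.
In the residual graph, reachable from In: {In}.
Min-cut edges: In→R3 (5), In→A (3); capacity 5 + 3 = 8.

8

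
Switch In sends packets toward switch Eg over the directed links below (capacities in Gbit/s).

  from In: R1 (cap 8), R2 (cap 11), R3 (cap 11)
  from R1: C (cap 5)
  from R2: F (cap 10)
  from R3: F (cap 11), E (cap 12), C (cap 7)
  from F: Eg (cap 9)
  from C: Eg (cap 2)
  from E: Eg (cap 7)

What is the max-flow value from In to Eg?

Augment In→R1→C→Eg: bottleneck 2, flow now 2.
Augment In→R2→F→Eg: bottleneck 9, flow now 11.
Augment In→R3→E→Eg: bottleneck 7, flow now 18.
No augmenting path remains; maximum flow = 18.
In the residual graph, reachable from In: {In, R1, R2, R3, F, C, E}.
Min-cut edges: F→Eg (9), C→Eg (2), E→Eg (7); capacity 9 + 2 + 7 = 18.
This cut is saturated, so no flow can exceed 18.

18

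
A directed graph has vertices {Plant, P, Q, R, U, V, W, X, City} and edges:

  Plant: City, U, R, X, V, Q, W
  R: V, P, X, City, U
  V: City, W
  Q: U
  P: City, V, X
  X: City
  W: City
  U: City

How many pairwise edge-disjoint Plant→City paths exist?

6

Assign every edge capacity 1; by Menger, the answer equals the max flow.
Path Plant→City (+1); total 1.
Path Plant→R→City (+1); total 2.
Path Plant→U→City (+1); total 3.
Path Plant→V→City (+1); total 4.
Path Plant→W→City (+1); total 5.
Path Plant→X→City (+1); total 6.
No residual Plant→City path; max flow = 6.
Certifying cut of size 6: {Plant→City, Plant→R, Plant→V, Plant→W, Plant→X, U→City}.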